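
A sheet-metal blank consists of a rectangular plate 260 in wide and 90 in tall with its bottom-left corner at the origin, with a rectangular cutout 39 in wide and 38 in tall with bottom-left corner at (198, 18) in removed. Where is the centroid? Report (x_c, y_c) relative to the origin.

Part | A | x̄ᵢ | ȳᵢ | A·x̄ᵢ | A·ȳᵢ
plate | 23400.00 | 130.00 | 45.00 | 3042000.00 | 1053000.00
hole | -1482.00 | 217.50 | 37.00 | -322335.00 | -54834.00
Σ | 21918.00 |  |  | 2719665.00 | 998166.00
x_c = 2719665.00 / 21918.00 = 124.08 in
y_c = 998166.00 / 21918.00 = 45.54 in

x_c = 124.08 in, y_c = 45.54 in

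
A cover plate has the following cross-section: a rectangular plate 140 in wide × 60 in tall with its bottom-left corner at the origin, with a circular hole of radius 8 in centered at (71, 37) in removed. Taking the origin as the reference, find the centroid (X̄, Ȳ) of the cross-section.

Part | A | x̄ᵢ | ȳᵢ | A·x̄ᵢ | A·ȳᵢ
plate | 8400.00 | 70.00 | 30.00 | 588000.00 | 252000.00
hole | -201.06 | 71.00 | 37.00 | -14275.40 | -7439.29
Σ | 8198.94 |  |  | 573724.60 | 244560.71
X̄ = 573724.60 / 8198.94 = 69.98 in
Ȳ = 244560.71 / 8198.94 = 29.83 in

X̄ = 69.98 in, Ȳ = 29.83 in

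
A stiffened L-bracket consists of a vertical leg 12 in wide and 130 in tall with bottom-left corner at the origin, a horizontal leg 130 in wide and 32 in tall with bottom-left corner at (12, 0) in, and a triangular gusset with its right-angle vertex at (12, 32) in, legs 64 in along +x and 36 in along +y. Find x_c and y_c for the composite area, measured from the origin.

vertical leg: A = 12 × 130 = 1560.00, centroid at (6.00, 65.00).
horizontal leg: A = 130 × 32 = 4160.00, centroid at (77.00, 16.00).
gusset: A = ½·64·36 = 1152.00, centroid at (33.33, 44.00).
ΣA = 6872.00 in², ΣAx_c = 368080.00 in³, ΣAy_c = 218648.00 in³.
x_c = 368080.00/6872.00 = 53.56 in; y_c = 218648.00/6872.00 = 31.82 in.

x_c = 53.56 in, y_c = 31.82 in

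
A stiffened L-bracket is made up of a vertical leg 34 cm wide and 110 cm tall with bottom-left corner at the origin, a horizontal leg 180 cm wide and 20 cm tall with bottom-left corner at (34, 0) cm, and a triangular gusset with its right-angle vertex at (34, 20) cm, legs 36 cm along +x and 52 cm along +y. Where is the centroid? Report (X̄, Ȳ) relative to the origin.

vertical leg: A = 34 × 110 = 3740.00, centroid at (17.00, 55.00).
horizontal leg: A = 180 × 20 = 3600.00, centroid at (124.00, 10.00).
gusset: A = ½·36·52 = 936.00, centroid at (46.00, 37.33).
ΣA = 8276.00 cm², ΣAX̄ = 553036.00 cm³, ΣAȲ = 276644.00 cm³.
X̄ = 553036.00/8276.00 = 66.82 cm; Ȳ = 276644.00/8276.00 = 33.43 cm.

X̄ = 66.82 cm, Ȳ = 33.43 cm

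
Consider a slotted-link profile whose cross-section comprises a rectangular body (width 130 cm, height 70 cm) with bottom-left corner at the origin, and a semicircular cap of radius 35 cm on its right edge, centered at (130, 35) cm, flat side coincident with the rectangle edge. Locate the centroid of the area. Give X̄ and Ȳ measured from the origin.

X̄ = 78.94 cm, Ȳ = 35.00 cm

rectangular body: A = 130 × 70 = 9100.00, centroid at (65.00, 35.00).
semicircular end: A = ½π·35² = 1924.23, centroid at (144.85, 35.00).
ΣA = 11024.23 cm²
ΣAX̄ = (9100.00)(65.00) + (1924.23)(144.85) = 870232.65 cm³
ΣAȲ = (9100.00)(35.00) + (1924.23)(35.00) = 385847.89 cm³
X̄ = 870232.65 / 11024.23 = 78.94 cm
Ȳ = 385847.89 / 11024.23 = 35.00 cm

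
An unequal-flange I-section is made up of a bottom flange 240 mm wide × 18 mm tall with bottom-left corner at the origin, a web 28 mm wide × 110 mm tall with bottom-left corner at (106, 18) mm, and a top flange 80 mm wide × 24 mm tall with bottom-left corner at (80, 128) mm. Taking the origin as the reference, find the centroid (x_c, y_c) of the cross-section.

Part | A | x̄ᵢ | ȳᵢ | A·x̄ᵢ | A·ȳᵢ
bottom flange | 4320.00 | 120.00 | 9.00 | 518400.00 | 38880.00
web | 3080.00 | 120.00 | 73.00 | 369600.00 | 224840.00
top flange | 1920.00 | 120.00 | 140.00 | 230400.00 | 268800.00
Σ | 9320.00 |  |  | 1118400.00 | 532520.00
x_c = 1118400.00 / 9320.00 = 120.00 mm
y_c = 532520.00 / 9320.00 = 57.14 mm

x_c = 120.00 mm, y_c = 57.14 mm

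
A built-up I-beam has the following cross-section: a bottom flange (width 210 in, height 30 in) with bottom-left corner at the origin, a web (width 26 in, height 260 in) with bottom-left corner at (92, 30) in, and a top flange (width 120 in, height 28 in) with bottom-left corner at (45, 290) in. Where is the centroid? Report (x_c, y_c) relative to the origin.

x_c = 105.00 in, y_c = 133.83 in

bottom flange: A = 210 × 30 = 6300.00, centroid at (105.00, 15.00).
web: A = 26 × 260 = 6760.00, centroid at (105.00, 160.00).
top flange: A = 120 × 28 = 3360.00, centroid at (105.00, 304.00).
ΣA = 16420.00 in², ΣAx_c = 1724100.00 in³, ΣAy_c = 2197540.00 in³.
x_c = 1724100.00/16420.00 = 105.00 in; y_c = 2197540.00/16420.00 = 133.83 in.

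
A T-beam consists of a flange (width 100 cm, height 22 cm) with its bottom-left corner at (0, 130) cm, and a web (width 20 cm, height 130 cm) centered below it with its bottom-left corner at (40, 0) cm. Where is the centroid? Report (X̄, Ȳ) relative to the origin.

Part | A | x̄ᵢ | ȳᵢ | A·x̄ᵢ | A·ȳᵢ
web | 2600.00 | 50.00 | 65.00 | 130000.00 | 169000.00
flange | 2200.00 | 50.00 | 141.00 | 110000.00 | 310200.00
Σ | 4800.00 |  |  | 240000.00 | 479200.00
X̄ = 240000.00 / 4800.00 = 50.00 cm
Ȳ = 479200.00 / 4800.00 = 99.83 cm

X̄ = 50.00 cm, Ȳ = 99.83 cm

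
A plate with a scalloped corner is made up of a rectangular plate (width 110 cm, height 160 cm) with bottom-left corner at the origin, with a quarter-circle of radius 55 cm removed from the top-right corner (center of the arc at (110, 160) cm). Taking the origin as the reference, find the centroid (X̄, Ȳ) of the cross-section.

plate: A = 110 × 160 = 17600.00, centroid at (55.00, 80.00).
removed quarter-circle: A = −¼π·55² = -2375.83, centroid at (86.66, 136.66).
ΣA = 15224.17 cm², ΣAX̄ = 762117.09 cm³, ΣAȲ = 1083325.62 cm³.
X̄ = 762117.09/15224.17 = 50.06 cm; Ȳ = 1083325.62/15224.17 = 71.16 cm.

X̄ = 50.06 cm, Ȳ = 71.16 cm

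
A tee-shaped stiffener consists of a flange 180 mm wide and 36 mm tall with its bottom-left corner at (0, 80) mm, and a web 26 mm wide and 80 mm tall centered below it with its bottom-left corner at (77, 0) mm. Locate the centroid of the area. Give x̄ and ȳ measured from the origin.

web: A = 26 × 80 = 2080.00, centroid at (90.00, 40.00).
flange: A = 180 × 36 = 6480.00, centroid at (90.00, 98.00).
ΣA = 8560.00 mm², ΣAx̄ = 770400.00 mm³, ΣAȳ = 718240.00 mm³.
x̄ = 770400.00/8560.00 = 90.00 mm; ȳ = 718240.00/8560.00 = 83.91 mm.

x̄ = 90.00 mm, ȳ = 83.91 mm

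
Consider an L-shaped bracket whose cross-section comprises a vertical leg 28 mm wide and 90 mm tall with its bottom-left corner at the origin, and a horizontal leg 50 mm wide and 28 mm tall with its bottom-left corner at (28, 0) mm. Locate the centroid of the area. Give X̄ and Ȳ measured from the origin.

Part | A | x̄ᵢ | ȳᵢ | A·x̄ᵢ | A·ȳᵢ
vertical leg | 2520.00 | 14.00 | 45.00 | 35280.00 | 113400.00
horizontal leg | 1400.00 | 53.00 | 14.00 | 74200.00 | 19600.00
Σ | 3920.00 |  |  | 109480.00 | 133000.00
X̄ = 109480.00 / 3920.00 = 27.93 mm
Ȳ = 133000.00 / 3920.00 = 33.93 mm

X̄ = 27.93 mm, Ȳ = 33.93 mm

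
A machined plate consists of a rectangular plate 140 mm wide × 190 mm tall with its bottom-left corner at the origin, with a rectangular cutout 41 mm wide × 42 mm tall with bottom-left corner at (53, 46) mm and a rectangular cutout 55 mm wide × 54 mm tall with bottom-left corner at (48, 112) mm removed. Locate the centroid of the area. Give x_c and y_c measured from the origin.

x_c = 68.98 mm, y_c = 91.24 mm

Part | A | x̄ᵢ | ȳᵢ | A·x̄ᵢ | A·ȳᵢ
plate | 26600.00 | 70.00 | 95.00 | 1862000.00 | 2527000.00
hole 1 | -1722.00 | 73.50 | 67.00 | -126567.00 | -115374.00
hole 2 | -2970.00 | 75.50 | 139.00 | -224235.00 | -412830.00
Σ | 21908.00 |  |  | 1511198.00 | 1998796.00
x_c = 1511198.00 / 21908.00 = 68.98 mm
y_c = 1998796.00 / 21908.00 = 91.24 mm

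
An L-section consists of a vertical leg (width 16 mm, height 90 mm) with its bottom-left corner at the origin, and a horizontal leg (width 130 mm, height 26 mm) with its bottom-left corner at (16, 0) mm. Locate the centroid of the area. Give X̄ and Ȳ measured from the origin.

X̄ = 59.19 mm, Ȳ = 22.56 mm

Part | A | x̄ᵢ | ȳᵢ | A·x̄ᵢ | A·ȳᵢ
vertical leg | 1440.00 | 8.00 | 45.00 | 11520.00 | 64800.00
horizontal leg | 3380.00 | 81.00 | 13.00 | 273780.00 | 43940.00
Σ | 4820.00 |  |  | 285300.00 | 108740.00
X̄ = 285300.00 / 4820.00 = 59.19 mm
Ȳ = 108740.00 / 4820.00 = 22.56 mm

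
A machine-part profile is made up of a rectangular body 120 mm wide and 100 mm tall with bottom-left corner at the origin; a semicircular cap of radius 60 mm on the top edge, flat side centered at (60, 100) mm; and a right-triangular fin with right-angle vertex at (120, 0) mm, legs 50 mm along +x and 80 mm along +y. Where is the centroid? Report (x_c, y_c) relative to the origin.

rectangular body: A = 120 × 100 = 12000.00, centroid at (60.00, 50.00).
semicircular top: A = ½π·60² = 5654.87, centroid at (60.00, 125.46).
triangular fin: A = ½·50·80 = 2000.00, centroid at (136.67, 26.67).
ΣA = 19654.87 mm², ΣAx_c = 1332625.34 mm³, ΣAy_c = 1362820.01 mm³.
x_c = 1332625.34/19654.87 = 67.80 mm; y_c = 1362820.01/19654.87 = 69.34 mm.

x_c = 67.80 mm, y_c = 69.34 mm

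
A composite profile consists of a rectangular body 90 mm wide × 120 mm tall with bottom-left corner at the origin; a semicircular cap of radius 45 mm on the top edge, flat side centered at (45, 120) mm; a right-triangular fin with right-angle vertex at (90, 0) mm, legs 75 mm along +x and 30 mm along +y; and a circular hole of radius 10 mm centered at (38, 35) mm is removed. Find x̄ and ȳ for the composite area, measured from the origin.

rectangular body: A = 90 × 120 = 10800.00, centroid at (45.00, 60.00).
semicircular top: A = ½π·45² = 3180.86, centroid at (45.00, 139.10).
triangular fin: A = ½·75·30 = 1125.00, centroid at (115.00, 10.00).
hole: A = −π·10² = -314.16, centroid at (38.00, 35.00).
ΣA = 14791.70 mm²
ΣAx̄ = (10800.00)(45.00) + (3180.86)(45.00) + (1125.00)(115.00) + (-314.16)(38.00) = 746575.76 mm³
ΣAȳ = (10800.00)(60.00) + (3180.86)(139.10) + (1125.00)(10.00) + (-314.16)(35.00) = 1090707.93 mm³
x̄ = 746575.76 / 14791.70 = 50.47 mm
ȳ = 1090707.93 / 14791.70 = 73.74 mm

x̄ = 50.47 mm, ȳ = 73.74 mm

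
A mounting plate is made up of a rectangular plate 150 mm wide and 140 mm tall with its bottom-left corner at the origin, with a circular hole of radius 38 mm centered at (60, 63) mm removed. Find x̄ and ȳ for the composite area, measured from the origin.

x̄ = 79.13 mm, ȳ = 71.93 mm

Part | A | x̄ᵢ | ȳᵢ | A·x̄ᵢ | A·ȳᵢ
plate | 21000.00 | 75.00 | 70.00 | 1575000.00 | 1470000.00
hole | -4536.46 | 60.00 | 63.00 | -272187.59 | -285796.97
Σ | 16463.54 |  |  | 1302812.41 | 1184203.03
x̄ = 1302812.41 / 16463.54 = 79.13 mm
ȳ = 1184203.03 / 16463.54 = 71.93 mm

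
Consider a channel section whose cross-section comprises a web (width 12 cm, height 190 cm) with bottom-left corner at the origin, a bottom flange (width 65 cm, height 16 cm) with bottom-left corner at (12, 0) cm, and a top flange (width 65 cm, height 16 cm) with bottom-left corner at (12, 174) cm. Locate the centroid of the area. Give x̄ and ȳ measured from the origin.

x̄ = 24.37 cm, ȳ = 95.00 cm

web: A = 12 × 190 = 2280.00, centroid at (6.00, 95.00).
bottom flange: A = 65 × 16 = 1040.00, centroid at (44.50, 8.00).
top flange: A = 65 × 16 = 1040.00, centroid at (44.50, 182.00).
ΣA = 4360.00 cm², ΣAx̄ = 106240.00 cm³, ΣAȳ = 414200.00 cm³.
x̄ = 106240.00/4360.00 = 24.37 cm; ȳ = 414200.00/4360.00 = 95.00 cm.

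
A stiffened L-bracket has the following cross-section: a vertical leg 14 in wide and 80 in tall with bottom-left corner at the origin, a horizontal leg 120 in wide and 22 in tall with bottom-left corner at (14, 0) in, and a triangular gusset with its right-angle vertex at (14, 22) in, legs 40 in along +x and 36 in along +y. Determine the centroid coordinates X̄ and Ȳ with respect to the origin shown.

X̄ = 49.75 in, Ȳ = 21.95 in

Part | A | x̄ᵢ | ȳᵢ | A·x̄ᵢ | A·ȳᵢ
vertical leg | 1120.00 | 7.00 | 40.00 | 7840.00 | 44800.00
horizontal leg | 2640.00 | 74.00 | 11.00 | 195360.00 | 29040.00
gusset | 720.00 | 27.33 | 34.00 | 19680.00 | 24480.00
Σ | 4480.00 |  |  | 222880.00 | 98320.00
X̄ = 222880.00 / 4480.00 = 49.75 in
Ȳ = 98320.00 / 4480.00 = 21.95 in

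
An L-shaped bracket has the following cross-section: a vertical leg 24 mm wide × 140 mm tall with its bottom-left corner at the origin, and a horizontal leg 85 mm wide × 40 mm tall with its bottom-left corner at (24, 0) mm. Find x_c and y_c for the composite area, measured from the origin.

Part | A | x̄ᵢ | ȳᵢ | A·x̄ᵢ | A·ȳᵢ
vertical leg | 3360.00 | 12.00 | 70.00 | 40320.00 | 235200.00
horizontal leg | 3400.00 | 66.50 | 20.00 | 226100.00 | 68000.00
Σ | 6760.00 |  |  | 266420.00 | 303200.00
x_c = 266420.00 / 6760.00 = 39.41 mm
y_c = 303200.00 / 6760.00 = 44.85 mm

x_c = 39.41 mm, y_c = 44.85 mm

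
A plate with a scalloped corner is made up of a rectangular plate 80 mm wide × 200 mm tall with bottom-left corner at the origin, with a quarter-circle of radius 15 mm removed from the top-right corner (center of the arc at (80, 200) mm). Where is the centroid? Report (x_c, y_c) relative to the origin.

x_c = 39.62 mm, y_c = 98.95 mm

plate: A = 80 × 200 = 16000.00, centroid at (40.00, 100.00).
removed quarter-circle: A = −¼π·15² = -176.71, centroid at (73.63, 193.63).
ΣA = 15823.29 mm²
ΣAx_c = (16000.00)(40.00) + (-176.71)(73.63) = 626987.83 mm³
ΣAy_c = (16000.00)(100.00) + (-176.71)(193.63) = 1565782.08 mm³
x_c = 626987.83 / 15823.29 = 39.62 mm
y_c = 1565782.08 / 15823.29 = 98.95 mm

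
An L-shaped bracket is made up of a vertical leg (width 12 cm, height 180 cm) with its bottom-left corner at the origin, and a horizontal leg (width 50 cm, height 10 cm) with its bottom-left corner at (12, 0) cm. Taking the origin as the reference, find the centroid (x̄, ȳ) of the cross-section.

x̄ = 11.83 cm, ȳ = 74.02 cm

vertical leg: A = 12 × 180 = 2160.00, centroid at (6.00, 90.00).
horizontal leg: A = 50 × 10 = 500.00, centroid at (37.00, 5.00).
ΣA = 2660.00 cm²
ΣAx̄ = (2160.00)(6.00) + (500.00)(37.00) = 31460.00 cm³
ΣAȳ = (2160.00)(90.00) + (500.00)(5.00) = 196900.00 cm³
x̄ = 31460.00 / 2660.00 = 11.83 cm
ȳ = 196900.00 / 2660.00 = 74.02 cm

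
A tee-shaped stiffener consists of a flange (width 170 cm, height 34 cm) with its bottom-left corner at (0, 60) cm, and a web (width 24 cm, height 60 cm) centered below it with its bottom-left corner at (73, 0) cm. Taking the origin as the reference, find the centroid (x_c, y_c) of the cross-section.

x_c = 85.00 cm, y_c = 67.63 cm

web: A = 24 × 60 = 1440.00, centroid at (85.00, 30.00).
flange: A = 170 × 34 = 5780.00, centroid at (85.00, 77.00).
ΣA = 7220.00 cm², ΣAx_c = 613700.00 cm³, ΣAy_c = 488260.00 cm³.
x_c = 613700.00/7220.00 = 85.00 cm; y_c = 488260.00/7220.00 = 67.63 cm.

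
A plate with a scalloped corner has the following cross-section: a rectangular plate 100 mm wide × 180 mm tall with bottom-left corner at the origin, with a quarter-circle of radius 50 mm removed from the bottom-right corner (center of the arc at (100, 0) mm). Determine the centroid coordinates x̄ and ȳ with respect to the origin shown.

x̄ = 46.48 mm, ȳ = 98.42 mm

plate: A = 100 × 180 = 18000.00, centroid at (50.00, 90.00).
removed quarter-circle: A = −¼π·50² = -1963.50, centroid at (78.78, 21.22).
ΣA = 16036.50 mm²
ΣAx̄ = (18000.00)(50.00) + (-1963.50)(78.78) = 745317.13 mm³
ΣAȳ = (18000.00)(90.00) + (-1963.50)(21.22) = 1578333.33 mm³
x̄ = 745317.13 / 16036.50 = 46.48 mm
ȳ = 1578333.33 / 16036.50 = 98.42 mm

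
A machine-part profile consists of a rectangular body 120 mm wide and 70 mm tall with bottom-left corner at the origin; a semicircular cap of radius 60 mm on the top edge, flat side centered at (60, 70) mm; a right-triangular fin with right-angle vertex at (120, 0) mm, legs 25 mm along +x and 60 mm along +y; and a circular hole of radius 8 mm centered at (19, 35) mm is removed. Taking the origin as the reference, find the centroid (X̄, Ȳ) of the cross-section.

X̄ = 64.07 mm, Ȳ = 57.64 mm

Part | A | x̄ᵢ | ȳᵢ | A·x̄ᵢ | A·ȳᵢ
rectangular body | 8400.00 | 60.00 | 35.00 | 504000.00 | 294000.00
semicircular top | 5654.87 | 60.00 | 95.46 | 339292.01 | 539840.67
triangular fin | 750.00 | 128.33 | 20.00 | 96250.00 | 15000.00
hole | -201.06 | 19.00 | 35.00 | -3820.18 | -7037.17
Σ | 14603.80 |  |  | 935721.83 | 841803.51
X̄ = 935721.83 / 14603.80 = 64.07 mm
Ȳ = 841803.51 / 14603.80 = 57.64 mm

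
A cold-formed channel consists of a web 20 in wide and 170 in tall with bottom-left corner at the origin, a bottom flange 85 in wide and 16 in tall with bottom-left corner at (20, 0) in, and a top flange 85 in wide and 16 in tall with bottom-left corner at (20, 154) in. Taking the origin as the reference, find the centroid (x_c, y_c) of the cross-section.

x_c = 33.33 in, y_c = 85.00 in

Part | A | x̄ᵢ | ȳᵢ | A·x̄ᵢ | A·ȳᵢ
web | 3400.00 | 10.00 | 85.00 | 34000.00 | 289000.00
bottom flange | 1360.00 | 62.50 | 8.00 | 85000.00 | 10880.00
top flange | 1360.00 | 62.50 | 162.00 | 85000.00 | 220320.00
Σ | 6120.00 |  |  | 204000.00 | 520200.00
x_c = 204000.00 / 6120.00 = 33.33 in
y_c = 520200.00 / 6120.00 = 85.00 in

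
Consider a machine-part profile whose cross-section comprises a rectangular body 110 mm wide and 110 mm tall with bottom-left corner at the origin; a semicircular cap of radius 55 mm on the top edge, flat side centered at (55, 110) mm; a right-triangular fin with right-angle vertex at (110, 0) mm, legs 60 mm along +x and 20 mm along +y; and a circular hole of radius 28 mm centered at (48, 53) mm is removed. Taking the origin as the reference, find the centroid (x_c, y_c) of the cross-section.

rectangular body: A = 110 × 110 = 12100.00, centroid at (55.00, 55.00).
semicircular top: A = ½π·55² = 4751.66, centroid at (55.00, 133.34).
triangular fin: A = ½·60·20 = 600.00, centroid at (130.00, 6.67).
hole: A = −π·28² = -2463.01, centroid at (48.00, 53.00).
ΣA = 14988.65 mm²
ΣAx_c = (12100.00)(55.00) + (4751.66)(55.00) + (600.00)(130.00) + (-2463.01)(48.00) = 886616.82 mm³
ΣAy_c = (12100.00)(55.00) + (4751.66)(133.34) + (600.00)(6.67) + (-2463.01)(53.00) = 1172559.69 mm³
x_c = 886616.82 / 14988.65 = 59.15 mm
y_c = 1172559.69 / 14988.65 = 78.23 mm

x_c = 59.15 mm, y_c = 78.23 mm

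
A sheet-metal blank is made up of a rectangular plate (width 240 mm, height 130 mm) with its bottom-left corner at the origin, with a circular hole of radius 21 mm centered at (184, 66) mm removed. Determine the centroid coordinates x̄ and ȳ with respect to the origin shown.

Part | A | x̄ᵢ | ȳᵢ | A·x̄ᵢ | A·ȳᵢ
plate | 31200.00 | 120.00 | 65.00 | 3744000.00 | 2028000.00
hole | -1385.44 | 184.00 | 66.00 | -254921.39 | -91439.20
Σ | 29814.56 |  |  | 3489078.61 | 1936560.80
x̄ = 3489078.61 / 29814.56 = 117.03 mm
ȳ = 1936560.80 / 29814.56 = 64.95 mm

x̄ = 117.03 mm, ȳ = 64.95 mm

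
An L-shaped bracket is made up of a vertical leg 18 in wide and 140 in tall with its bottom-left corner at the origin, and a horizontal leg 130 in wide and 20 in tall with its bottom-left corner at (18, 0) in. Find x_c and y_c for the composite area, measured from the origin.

x_c = 46.58 in, y_c = 39.53 in

vertical leg: A = 18 × 140 = 2520.00, centroid at (9.00, 70.00).
horizontal leg: A = 130 × 20 = 2600.00, centroid at (83.00, 10.00).
ΣA = 5120.00 in², ΣAx_c = 238480.00 in³, ΣAy_c = 202400.00 in³.
x_c = 238480.00/5120.00 = 46.58 in; y_c = 202400.00/5120.00 = 39.53 in.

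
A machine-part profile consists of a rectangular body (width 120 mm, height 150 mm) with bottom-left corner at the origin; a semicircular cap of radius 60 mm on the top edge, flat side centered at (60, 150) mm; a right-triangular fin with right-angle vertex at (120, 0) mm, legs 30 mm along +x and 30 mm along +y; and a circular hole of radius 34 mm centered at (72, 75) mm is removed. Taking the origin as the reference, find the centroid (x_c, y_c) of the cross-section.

x_c = 59.41 mm, y_c = 101.32 mm

rectangular body: A = 120 × 150 = 18000.00, centroid at (60.00, 75.00).
semicircular top: A = ½π·60² = 5654.87, centroid at (60.00, 175.46).
triangular fin: A = ½·30·30 = 450.00, centroid at (130.00, 10.00).
hole: A = −π·34² = -3631.68, centroid at (72.00, 75.00).
ΣA = 20473.19 mm²
ΣAx_c = (18000.00)(60.00) + (5654.87)(60.00) + (450.00)(130.00) + (-3631.68)(72.00) = 1216310.97 mm³
ΣAy_c = (18000.00)(75.00) + (5654.87)(175.46) + (450.00)(10.00) + (-3631.68)(75.00) = 2074353.93 mm³
x_c = 1216310.97 / 20473.19 = 59.41 mm
y_c = 2074353.93 / 20473.19 = 101.32 mm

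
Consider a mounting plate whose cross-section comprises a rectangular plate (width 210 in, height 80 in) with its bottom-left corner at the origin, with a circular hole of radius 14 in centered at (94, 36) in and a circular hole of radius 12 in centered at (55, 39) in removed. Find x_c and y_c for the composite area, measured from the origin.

x_c = 106.87 in, y_c = 40.19 in

plate: A = 210 × 80 = 16800.00, centroid at (105.00, 40.00).
hole 1: A = −π·14² = -615.75, centroid at (94.00, 36.00).
hole 2: A = −π·12² = -452.39, centroid at (55.00, 39.00).
ΣA = 15731.86 in², ΣAx_c = 1681237.88 in³, ΣAy_c = 632189.74 in³.
x_c = 1681237.88/15731.86 = 106.87 in; y_c = 632189.74/15731.86 = 40.19 in.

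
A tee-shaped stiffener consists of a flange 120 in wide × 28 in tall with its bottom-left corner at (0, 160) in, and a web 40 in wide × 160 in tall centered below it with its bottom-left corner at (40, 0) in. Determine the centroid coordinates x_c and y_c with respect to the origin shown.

Part | A | x̄ᵢ | ȳᵢ | A·x̄ᵢ | A·ȳᵢ
web | 6400.00 | 60.00 | 80.00 | 384000.00 | 512000.00
flange | 3360.00 | 60.00 | 174.00 | 201600.00 | 584640.00
Σ | 9760.00 |  |  | 585600.00 | 1096640.00
x_c = 585600.00 / 9760.00 = 60.00 in
y_c = 1096640.00 / 9760.00 = 112.36 in

x_c = 60.00 in, y_c = 112.36 in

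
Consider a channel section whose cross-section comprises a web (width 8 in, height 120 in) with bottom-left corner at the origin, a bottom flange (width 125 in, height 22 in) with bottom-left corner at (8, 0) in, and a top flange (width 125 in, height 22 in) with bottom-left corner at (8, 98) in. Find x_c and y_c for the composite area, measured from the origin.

web: A = 8 × 120 = 960.00, centroid at (4.00, 60.00).
bottom flange: A = 125 × 22 = 2750.00, centroid at (70.50, 11.00).
top flange: A = 125 × 22 = 2750.00, centroid at (70.50, 109.00).
ΣA = 6460.00 in²
ΣAx_c = (960.00)(4.00) + (2750.00)(70.50) + (2750.00)(70.50) = 391590.00 in³
ΣAy_c = (960.00)(60.00) + (2750.00)(11.00) + (2750.00)(109.00) = 387600.00 in³
x_c = 391590.00 / 6460.00 = 60.62 in
y_c = 387600.00 / 6460.00 = 60.00 in

x_c = 60.62 in, y_c = 60.00 in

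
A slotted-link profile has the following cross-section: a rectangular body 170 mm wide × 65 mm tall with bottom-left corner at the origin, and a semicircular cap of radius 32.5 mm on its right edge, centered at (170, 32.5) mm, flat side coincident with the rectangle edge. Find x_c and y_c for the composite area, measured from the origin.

rectangular body: A = 170 × 65 = 11050.00, centroid at (85.00, 32.50).
semicircular end: A = ½π·32.5² = 1659.15, centroid at (183.79, 32.50).
ΣA = 12709.15 mm²
ΣAx_c = (11050.00)(85.00) + (1659.15)(183.79) = 1244191.53 mm³
ΣAy_c = (11050.00)(32.50) + (1659.15)(32.50) = 413047.49 mm³
x_c = 1244191.53 / 12709.15 = 97.90 mm
y_c = 413047.49 / 12709.15 = 32.50 mm

x_c = 97.90 mm, y_c = 32.50 mm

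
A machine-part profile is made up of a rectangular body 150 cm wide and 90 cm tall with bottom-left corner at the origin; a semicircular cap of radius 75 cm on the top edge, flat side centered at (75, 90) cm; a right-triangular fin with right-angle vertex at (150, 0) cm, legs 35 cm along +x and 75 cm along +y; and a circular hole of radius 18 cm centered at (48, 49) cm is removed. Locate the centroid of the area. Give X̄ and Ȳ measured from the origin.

X̄ = 81.24 cm, Ȳ = 73.66 cm

Part | A | x̄ᵢ | ȳᵢ | A·x̄ᵢ | A·ȳᵢ
rectangular body | 13500.00 | 75.00 | 45.00 | 1012500.00 | 607500.00
semicircular top | 8835.73 | 75.00 | 121.83 | 662679.70 | 1076465.64
triangular fin | 1312.50 | 161.67 | 25.00 | 212187.50 | 32812.50
hole | -1017.88 | 48.00 | 49.00 | -48858.05 | -49875.92
Σ | 22630.35 |  |  | 1838509.15 | 1666902.22
X̄ = 1838509.15 / 22630.35 = 81.24 cm
Ȳ = 1666902.22 / 22630.35 = 73.66 cm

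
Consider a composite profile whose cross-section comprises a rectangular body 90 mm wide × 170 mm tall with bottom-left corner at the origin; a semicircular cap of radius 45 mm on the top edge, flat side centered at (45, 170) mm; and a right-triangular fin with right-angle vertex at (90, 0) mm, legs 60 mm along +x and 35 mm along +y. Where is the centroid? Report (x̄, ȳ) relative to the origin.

x̄ = 48.49 mm, ȳ = 98.01 mm

Part | A | x̄ᵢ | ȳᵢ | A·x̄ᵢ | A·ȳᵢ
rectangular body | 15300.00 | 45.00 | 85.00 | 688500.00 | 1300500.00
semicircular top | 3180.86 | 45.00 | 189.10 | 143138.82 | 601496.64
triangular fin | 1050.00 | 110.00 | 11.67 | 115500.00 | 12250.00
Σ | 19530.86 |  |  | 947138.82 | 1914246.64
x̄ = 947138.82 / 19530.86 = 48.49 mm
ȳ = 1914246.64 / 19530.86 = 98.01 mm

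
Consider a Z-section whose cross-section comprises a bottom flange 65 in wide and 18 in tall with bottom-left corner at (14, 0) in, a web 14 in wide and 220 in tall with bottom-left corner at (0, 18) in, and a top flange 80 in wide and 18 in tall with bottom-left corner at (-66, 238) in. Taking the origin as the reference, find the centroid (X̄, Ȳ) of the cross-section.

bottom flange: A = 65 × 18 = 1170.00, centroid at (46.50, 9.00).
web: A = 14 × 220 = 3080.00, centroid at (7.00, 128.00).
top flange: A = 80 × 18 = 1440.00, centroid at (-26.00, 247.00).
ΣA = 5690.00 in², ΣAX̄ = 38525.00 in³, ΣAȲ = 760450.00 in³.
X̄ = 38525.00/5690.00 = 6.77 in; Ȳ = 760450.00/5690.00 = 133.65 in.

X̄ = 6.77 in, Ȳ = 133.65 in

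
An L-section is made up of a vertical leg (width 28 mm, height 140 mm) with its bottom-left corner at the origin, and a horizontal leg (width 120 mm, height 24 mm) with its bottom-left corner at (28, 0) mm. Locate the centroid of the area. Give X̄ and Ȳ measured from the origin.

X̄ = 45.34 mm, Ȳ = 45.44 mm

vertical leg: A = 28 × 140 = 3920.00, centroid at (14.00, 70.00).
horizontal leg: A = 120 × 24 = 2880.00, centroid at (88.00, 12.00).
ΣA = 6800.00 mm²
ΣAX̄ = (3920.00)(14.00) + (2880.00)(88.00) = 308320.00 mm³
ΣAȲ = (3920.00)(70.00) + (2880.00)(12.00) = 308960.00 mm³
X̄ = 308320.00 / 6800.00 = 45.34 mm
Ȳ = 308960.00 / 6800.00 = 45.44 mm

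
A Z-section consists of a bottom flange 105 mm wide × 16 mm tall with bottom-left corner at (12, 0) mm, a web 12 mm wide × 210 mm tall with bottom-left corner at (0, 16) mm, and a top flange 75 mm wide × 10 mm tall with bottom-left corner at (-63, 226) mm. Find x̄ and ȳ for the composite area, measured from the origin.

Part | A | x̄ᵢ | ȳᵢ | A·x̄ᵢ | A·ȳᵢ
bottom flange | 1680.00 | 64.50 | 8.00 | 108360.00 | 13440.00
web | 2520.00 | 6.00 | 121.00 | 15120.00 | 304920.00
top flange | 750.00 | -25.50 | 231.00 | -19125.00 | 173250.00
Σ | 4950.00 |  |  | 104355.00 | 491610.00
x̄ = 104355.00 / 4950.00 = 21.08 mm
ȳ = 491610.00 / 4950.00 = 99.32 mm

x̄ = 21.08 mm, ȳ = 99.32 mm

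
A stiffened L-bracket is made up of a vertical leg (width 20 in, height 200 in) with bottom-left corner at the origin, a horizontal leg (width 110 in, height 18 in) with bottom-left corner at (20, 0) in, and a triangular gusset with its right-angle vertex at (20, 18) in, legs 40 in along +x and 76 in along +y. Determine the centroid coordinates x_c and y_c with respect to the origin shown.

vertical leg: A = 20 × 200 = 4000.00, centroid at (10.00, 100.00).
horizontal leg: A = 110 × 18 = 1980.00, centroid at (75.00, 9.00).
gusset: A = ½·40·76 = 1520.00, centroid at (33.33, 43.33).
ΣA = 7500.00 in²
ΣAx_c = (4000.00)(10.00) + (1980.00)(75.00) + (1520.00)(33.33) = 239166.67 in³
ΣAy_c = (4000.00)(100.00) + (1980.00)(9.00) + (1520.00)(43.33) = 483686.67 in³
x_c = 239166.67 / 7500.00 = 31.89 in
y_c = 483686.67 / 7500.00 = 64.49 in

x_c = 31.89 in, y_c = 64.49 in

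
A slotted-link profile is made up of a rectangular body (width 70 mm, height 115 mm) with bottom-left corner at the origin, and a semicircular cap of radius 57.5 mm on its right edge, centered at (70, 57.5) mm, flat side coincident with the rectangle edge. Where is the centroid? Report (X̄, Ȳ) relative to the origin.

rectangular body: A = 70 × 115 = 8050.00, centroid at (35.00, 57.50).
semicircular end: A = ½π·57.5² = 5193.45, centroid at (94.40, 57.50).
ΣA = 13243.45 mm², ΣAX̄ = 772030.76 mm³, ΣAȲ = 761498.11 mm³.
X̄ = 772030.76/13243.45 = 58.30 mm; Ȳ = 761498.11/13243.45 = 57.50 mm.

X̄ = 58.30 mm, Ȳ = 57.50 mm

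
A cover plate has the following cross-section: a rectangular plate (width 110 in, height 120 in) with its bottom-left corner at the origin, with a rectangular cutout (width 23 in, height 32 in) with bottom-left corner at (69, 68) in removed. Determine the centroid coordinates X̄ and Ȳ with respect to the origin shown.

plate: A = 110 × 120 = 13200.00, centroid at (55.00, 60.00).
hole: A = −(23 × 32) = -736.00, centroid at (80.50, 84.00).
ΣA = 12464.00 in², ΣAX̄ = 666752.00 in³, ΣAȲ = 730176.00 in³.
X̄ = 666752.00/12464.00 = 53.49 in; Ȳ = 730176.00/12464.00 = 58.58 in.

X̄ = 53.49 in, Ȳ = 58.58 in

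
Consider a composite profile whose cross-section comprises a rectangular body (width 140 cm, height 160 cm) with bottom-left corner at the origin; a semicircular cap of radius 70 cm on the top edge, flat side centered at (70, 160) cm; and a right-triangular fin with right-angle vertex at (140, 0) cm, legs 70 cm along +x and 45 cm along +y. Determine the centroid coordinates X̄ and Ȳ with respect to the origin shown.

X̄ = 74.64 cm, Ȳ = 103.43 cm

rectangular body: A = 140 × 160 = 22400.00, centroid at (70.00, 80.00).
semicircular top: A = ½π·70² = 7696.90, centroid at (70.00, 189.71).
triangular fin: A = ½·70·45 = 1575.00, centroid at (163.33, 15.00).
ΣA = 31671.90 cm², ΣAX̄ = 2364033.14 cm³, ΣAȲ = 3275795.99 cm³.
X̄ = 2364033.14/31671.90 = 74.64 cm; Ȳ = 3275795.99/31671.90 = 103.43 cm.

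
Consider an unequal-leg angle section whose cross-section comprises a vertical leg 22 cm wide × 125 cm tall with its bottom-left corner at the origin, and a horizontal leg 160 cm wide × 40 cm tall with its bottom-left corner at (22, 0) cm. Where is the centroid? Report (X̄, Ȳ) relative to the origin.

X̄ = 74.65 cm, Ȳ = 32.77 cm

vertical leg: A = 22 × 125 = 2750.00, centroid at (11.00, 62.50).
horizontal leg: A = 160 × 40 = 6400.00, centroid at (102.00, 20.00).
ΣA = 9150.00 cm², ΣAX̄ = 683050.00 cm³, ΣAȲ = 299875.00 cm³.
X̄ = 683050.00/9150.00 = 74.65 cm; Ȳ = 299875.00/9150.00 = 32.77 cm.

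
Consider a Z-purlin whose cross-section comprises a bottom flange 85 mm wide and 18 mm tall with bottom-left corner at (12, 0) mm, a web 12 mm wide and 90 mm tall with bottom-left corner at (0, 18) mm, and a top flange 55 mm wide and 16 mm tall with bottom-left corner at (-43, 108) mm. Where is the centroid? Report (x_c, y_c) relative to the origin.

x_c = 21.84 mm, y_c = 52.69 mm

bottom flange: A = 85 × 18 = 1530.00, centroid at (54.50, 9.00).
web: A = 12 × 90 = 1080.00, centroid at (6.00, 63.00).
top flange: A = 55 × 16 = 880.00, centroid at (-15.50, 116.00).
ΣA = 3490.00 mm², ΣAx_c = 76225.00 mm³, ΣAy_c = 183890.00 mm³.
x_c = 76225.00/3490.00 = 21.84 mm; y_c = 183890.00/3490.00 = 52.69 mm.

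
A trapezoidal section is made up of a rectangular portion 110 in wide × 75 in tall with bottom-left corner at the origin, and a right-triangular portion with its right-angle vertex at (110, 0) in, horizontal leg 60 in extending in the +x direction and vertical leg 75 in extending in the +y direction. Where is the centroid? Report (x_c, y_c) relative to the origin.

x_c = 71.07 in, y_c = 34.82 in

rectangular portion: A = 110 × 75 = 8250.00, centroid at (55.00, 37.50).
triangular portion: A = ½·60·75 = 2250.00, centroid at (130.00, 25.00).
ΣA = 10500.00 in²
ΣAx_c = (8250.00)(55.00) + (2250.00)(130.00) = 746250.00 in³
ΣAy_c = (8250.00)(37.50) + (2250.00)(25.00) = 365625.00 in³
x_c = 746250.00 / 10500.00 = 71.07 in
y_c = 365625.00 / 10500.00 = 34.82 in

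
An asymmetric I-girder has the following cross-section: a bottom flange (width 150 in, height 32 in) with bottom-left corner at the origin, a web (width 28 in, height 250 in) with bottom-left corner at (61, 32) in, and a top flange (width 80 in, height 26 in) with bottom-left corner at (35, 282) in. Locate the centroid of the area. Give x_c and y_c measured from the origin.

bottom flange: A = 150 × 32 = 4800.00, centroid at (75.00, 16.00).
web: A = 28 × 250 = 7000.00, centroid at (75.00, 157.00).
top flange: A = 80 × 26 = 2080.00, centroid at (75.00, 295.00).
ΣA = 13880.00 in², ΣAx_c = 1041000.00 in³, ΣAy_c = 1789400.00 in³.
x_c = 1041000.00/13880.00 = 75.00 in; y_c = 1789400.00/13880.00 = 128.92 in.

x_c = 75.00 in, y_c = 128.92 in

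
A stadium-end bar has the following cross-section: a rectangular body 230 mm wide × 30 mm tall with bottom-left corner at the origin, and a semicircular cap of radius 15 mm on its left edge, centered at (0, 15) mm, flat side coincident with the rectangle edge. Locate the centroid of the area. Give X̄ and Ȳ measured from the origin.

X̄ = 109.09 mm, Ȳ = 15.00 mm

rectangular body: A = 230 × 30 = 6900.00, centroid at (115.00, 15.00).
semicircular end: A = ½π·15² = 353.43, centroid at (-6.37, 15.00).
ΣA = 7253.43 mm², ΣAX̄ = 791250.00 mm³, ΣAȲ = 108801.44 mm³.
X̄ = 791250.00/7253.43 = 109.09 mm; Ȳ = 108801.44/7253.43 = 15.00 mm.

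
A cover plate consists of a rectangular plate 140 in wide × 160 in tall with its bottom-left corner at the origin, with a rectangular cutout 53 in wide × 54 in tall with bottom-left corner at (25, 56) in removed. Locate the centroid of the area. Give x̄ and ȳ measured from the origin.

x̄ = 72.71 in, ȳ = 79.56 in

plate: A = 140 × 160 = 22400.00, centroid at (70.00, 80.00).
hole: A = −(53 × 54) = -2862.00, centroid at (51.50, 83.00).
ΣA = 19538.00 in², ΣAx̄ = 1420607.00 in³, ΣAȳ = 1554454.00 in³.
x̄ = 1420607.00/19538.00 = 72.71 in; ȳ = 1554454.00/19538.00 = 79.56 in.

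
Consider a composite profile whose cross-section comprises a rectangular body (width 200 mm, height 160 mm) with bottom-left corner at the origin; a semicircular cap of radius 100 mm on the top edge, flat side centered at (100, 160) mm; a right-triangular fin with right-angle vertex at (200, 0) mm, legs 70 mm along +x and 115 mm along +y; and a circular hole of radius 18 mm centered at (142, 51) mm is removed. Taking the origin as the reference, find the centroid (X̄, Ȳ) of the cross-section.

X̄ = 108.95 mm, Ȳ = 115.20 mm

rectangular body: A = 200 × 160 = 32000.00, centroid at (100.00, 80.00).
semicircular top: A = ½π·100² = 15707.96, centroid at (100.00, 202.44).
triangular fin: A = ½·70·115 = 4025.00, centroid at (223.33, 38.33).
hole: A = −π·18² = -1017.88, centroid at (142.00, 51.00).
ΣA = 50715.09 mm², ΣAX̄ = 5525174.60 mm³, ΣAȲ = 5842320.78 mm³.
X̄ = 5525174.60/50715.09 = 108.95 mm; Ȳ = 5842320.78/50715.09 = 115.20 mm.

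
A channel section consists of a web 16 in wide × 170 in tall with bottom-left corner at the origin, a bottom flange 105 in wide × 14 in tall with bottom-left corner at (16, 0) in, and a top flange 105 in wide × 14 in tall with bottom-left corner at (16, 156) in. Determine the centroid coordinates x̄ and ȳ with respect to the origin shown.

x̄ = 39.43 in, ȳ = 85.00 in

web: A = 16 × 170 = 2720.00, centroid at (8.00, 85.00).
bottom flange: A = 105 × 14 = 1470.00, centroid at (68.50, 7.00).
top flange: A = 105 × 14 = 1470.00, centroid at (68.50, 163.00).
ΣA = 5660.00 in², ΣAx̄ = 223150.00 in³, ΣAȳ = 481100.00 in³.
x̄ = 223150.00/5660.00 = 39.43 in; ȳ = 481100.00/5660.00 = 85.00 in.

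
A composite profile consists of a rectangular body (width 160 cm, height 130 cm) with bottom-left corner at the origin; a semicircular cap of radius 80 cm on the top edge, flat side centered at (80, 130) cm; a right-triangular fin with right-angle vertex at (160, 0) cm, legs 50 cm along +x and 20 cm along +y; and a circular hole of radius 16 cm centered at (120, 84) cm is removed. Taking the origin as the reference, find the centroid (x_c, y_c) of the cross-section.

x_c = 80.53 cm, y_c = 96.11 cm

Part | A | x̄ᵢ | ȳᵢ | A·x̄ᵢ | A·ȳᵢ
rectangular body | 20800.00 | 80.00 | 65.00 | 1664000.00 | 1352000.00
semicircular top | 10053.10 | 80.00 | 163.95 | 804247.72 | 1648235.88
triangular fin | 500.00 | 176.67 | 6.67 | 88333.33 | 3333.33
hole | -804.25 | 120.00 | 84.00 | -96509.73 | -67556.81
Σ | 30548.85 |  |  | 2460071.33 | 2936012.40
x_c = 2460071.33 / 30548.85 = 80.53 cm
y_c = 2936012.40 / 30548.85 = 96.11 cm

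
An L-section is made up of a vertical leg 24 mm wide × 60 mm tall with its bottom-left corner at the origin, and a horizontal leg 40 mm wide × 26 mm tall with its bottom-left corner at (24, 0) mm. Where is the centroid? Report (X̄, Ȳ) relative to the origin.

X̄ = 25.42 mm, Ȳ = 22.87 mm

Part | A | x̄ᵢ | ȳᵢ | A·x̄ᵢ | A·ȳᵢ
vertical leg | 1440.00 | 12.00 | 30.00 | 17280.00 | 43200.00
horizontal leg | 1040.00 | 44.00 | 13.00 | 45760.00 | 13520.00
Σ | 2480.00 |  |  | 63040.00 | 56720.00
X̄ = 63040.00 / 2480.00 = 25.42 mm
Ȳ = 56720.00 / 2480.00 = 22.87 mm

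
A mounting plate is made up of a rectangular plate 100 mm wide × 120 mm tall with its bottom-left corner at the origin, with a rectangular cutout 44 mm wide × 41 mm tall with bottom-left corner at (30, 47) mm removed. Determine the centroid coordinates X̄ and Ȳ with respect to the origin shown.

X̄ = 49.65 mm, Ȳ = 58.67 mm

plate: A = 100 × 120 = 12000.00, centroid at (50.00, 60.00).
hole: A = −(44 × 41) = -1804.00, centroid at (52.00, 67.50).
ΣA = 10196.00 mm², ΣAX̄ = 506192.00 mm³, ΣAȲ = 598230.00 mm³.
X̄ = 506192.00/10196.00 = 49.65 mm; Ȳ = 598230.00/10196.00 = 58.67 mm.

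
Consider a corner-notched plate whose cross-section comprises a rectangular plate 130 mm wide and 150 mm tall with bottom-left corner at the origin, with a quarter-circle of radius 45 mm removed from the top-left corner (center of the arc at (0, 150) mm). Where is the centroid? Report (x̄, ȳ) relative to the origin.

plate: A = 130 × 150 = 19500.00, centroid at (65.00, 75.00).
removed quarter-circle: A = −¼π·45² = -1590.43, centroid at (19.10, 130.90).
ΣA = 17909.57 mm², ΣAx̄ = 1237125.00 mm³, ΣAȳ = 1254310.31 mm³.
x̄ = 1237125.00/17909.57 = 69.08 mm; ȳ = 1254310.31/17909.57 = 70.04 mm.

x̄ = 69.08 mm, ȳ = 70.04 mm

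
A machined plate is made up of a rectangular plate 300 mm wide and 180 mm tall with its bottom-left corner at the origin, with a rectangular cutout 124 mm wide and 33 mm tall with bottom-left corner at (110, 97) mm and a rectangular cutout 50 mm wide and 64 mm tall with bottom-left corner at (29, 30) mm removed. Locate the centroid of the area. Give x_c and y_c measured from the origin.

plate: A = 300 × 180 = 54000.00, centroid at (150.00, 90.00).
hole 1: A = −(124 × 33) = -4092.00, centroid at (172.00, 113.50).
hole 2: A = −(50 × 64) = -3200.00, centroid at (54.00, 62.00).
ΣA = 46708.00 mm²
ΣAx_c = (54000.00)(150.00) + (-4092.00)(172.00) + (-3200.00)(54.00) = 7223376.00 mm³
ΣAy_c = (54000.00)(90.00) + (-4092.00)(113.50) + (-3200.00)(62.00) = 4197158.00 mm³
x_c = 7223376.00 / 46708.00 = 154.65 mm
y_c = 4197158.00 / 46708.00 = 89.86 mm

x_c = 154.65 mm, y_c = 89.86 mm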